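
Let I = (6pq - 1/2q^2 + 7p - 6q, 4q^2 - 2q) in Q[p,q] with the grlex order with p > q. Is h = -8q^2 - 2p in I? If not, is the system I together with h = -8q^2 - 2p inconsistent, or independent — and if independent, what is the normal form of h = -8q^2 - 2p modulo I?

-8q^2 - 2p is independent of I; its normal form modulo I is -21/4q.

First compute the reduced Gröbner basis of I by Buchberger's algorithm.
f_1 = 6pq - 1/2q^2 + 7p - 6q, LT = pq.
f_2 = 4q^2 - 2q, LT = q^2.

S(f_1,f_2): lcm = pq^2. S = -1/12q^3 + 5/3pq - q^2.
  leading term q^3: subtract (-1/48q)·f_2 from -1/12q^3 + 5/3pq - q^2 → 5/3pq - 25/24q^2
  leading term pq: subtract (5/18)·f_1 from 5/3pq - 25/24q^2 → -65/72q^2 - 35/18p + 5/3q
  leading term q^2: subtract (-65/288)·f_2 from -65/72q^2 - 35/18p + 5/3q → -35/18p + 175/144q
  leading term p: no divisor's leading term divides it; move -35/18p to the remainder.
  leading term q: no divisor's leading term divides it; move 175/144q to the remainder.
  remainder -35/18p + 175/144q ≠ 0; add k_3 = -35/18p + 175/144q to the basis.

The other S-polynomials (S(f_1,k_3), S(f_2,k_3)) all reduce to 0 modulo the current basis, so we have a Gröbner basis.
Inter-reduce: drop elements whose leading term is divisible by another's, tail-reduce, and make monic.
Reduced Gröbner basis: {q^2 - 1/2q, p - 5/8q}.
Label its elements g_1 = q^2 - 1/2q, g_2 = p - 5/8q.

Reduce h = -8q^2 - 2p modulo G:
  leading term q^2: subtract (-8)·g_1 from -8q^2 - 2p → -2p - 4q
  leading term p: subtract (-2)·g_2 from -2p - 4q → -21/4q
  leading term q: no divisor's leading term divides it; move -21/4q to the remainder.
  normal form = -21/4q.
The normal form is nonzero, so h ∉ I. Since h minus its normal form lies in I, I + (h) = I + (r) where r = -21/4q; decide whether this ideal is the whole ring.
Run Buchberger on G together with r (pairs among the g_i already reduce to 0 since G is a Gröbner basis):
g_1 = q^2 - 1/2q, LT = q^2.
g_2 = p - 5/8q, LT = p.
r = -21/4q, LT = q.

The S-polynomials (S(g_1,g_2), S(g_1,r), S(g_2,r)) all reduce to 0 modulo the current basis, so we have a Gröbner basis.
Inter-reduce: drop elements whose leading term is divisible by another's, tail-reduce, and make monic.
Reduced Gröbner basis: {p, q}.
The reduced Gröbner basis of I + (h) is {p, q} ≠ {1}, a proper ideal, so the enlarged system stays consistent: h is independent of I, with normal form -21/4q.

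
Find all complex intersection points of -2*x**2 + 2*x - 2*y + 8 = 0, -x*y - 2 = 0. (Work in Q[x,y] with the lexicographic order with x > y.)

{(-1, 2), (1 - sqrt(3), 1 + sqrt(3)), (1 + sqrt(3), 1 - sqrt(3))}

Compute a lex Gröbner basis by Buchberger's algorithm.
f_1 = -2*x**2 + 2*x - 2*y + 8, LT = x**2.
f_2 = -x*y - 2, LT = x*y.

S(f_1,f_2): lcm = x**2*y. S = -x*y - 2*x + y**2 - 4*y.
  leading term x*y: subtract (1)·f_2 from -x*y - 2*x + y**2 - 4*y → -2*x + y**2 - 4*y + 2
  leading term x: no divisor's leading term divides it; move -2*x to the remainder.
  leading term y**2: no divisor's leading term divides it; move y**2 to the remainder.
  leading term y: no divisor's leading term divides it; move -4*y to the remainder.
  leading term 1: no divisor's leading term divides it; move 2 to the remainder.
  remainder -2*x + y**2 - 4*y + 2 ≠ 0; add h_3 = -2*x + y**2 - 4*y + 2 to the basis.

S(f_2,h_3): lcm = x*y. S = 1/2*y**3 - 2*y**2 + y + 2.
  leading term y**3: no divisor's leading term divides it; move 1/2*y**3 to the remainder.
  leading term y**2: no divisor's leading term divides it; move -2*y**2 to the remainder.
  leading term y: no divisor's leading term divides it; move y to the remainder.
  leading term 1: no divisor's leading term divides it; move 2 to the remainder.
  remainder 1/2*y**3 - 2*y**2 + y + 2 ≠ 0; add h_4 = 1/2*y**3 - 2*y**2 + y + 2 to the basis.

The other S-polynomials (S(f_1,h_3), S(f_1,h_4), S(f_2,h_4), S(h_3,h_4)) all reduce to 0 modulo the current basis, so we have a Gröbner basis.
Inter-reduce: drop elements whose leading term is divisible by another's, tail-reduce, and make monic.
Reduced Gröbner basis: {x - 1/2*y**2 + 2*y - 1, y**3 - 4*y**2 + 2*y + 4}.

The lex basis is triangular: the last element involves only y. Solving y**3 - 4*y**2 + 2*y + 4 = 0 gives y ∈ {2, 1 + sqrt(3), 1 - sqrt(3)}; substituting each value into the earlier elements determines the remaining variables.
  y = 2: the earlier basis element becomes x + 1 = 0, giving x = -1 — point (-1, 2).
  y = 1 + sqrt(3): the earlier basis element becomes x - 1 + sqrt(3) = 0, giving x = 1 - sqrt(3) — point (1 - sqrt(3), 1 + sqrt(3)).
  y = 1 - sqrt(3): the earlier basis element becomes x - sqrt(3) - 1 = 0, giving x = 1 + sqrt(3) — point (1 + sqrt(3), 1 - sqrt(3)).
Each listed point satisfies every original equation (direct substitution).
A lex Gröbner basis triangularizes the system, enabling back-substitution.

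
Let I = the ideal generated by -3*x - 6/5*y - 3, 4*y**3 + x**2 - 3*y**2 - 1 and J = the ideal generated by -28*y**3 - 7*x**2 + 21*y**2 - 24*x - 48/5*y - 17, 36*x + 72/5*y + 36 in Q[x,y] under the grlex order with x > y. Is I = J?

For a fixed monomial order, each ideal has a unique reduced Gröbner basis; comparing bases decides equality.
Buchberger on the first generating set:
f_1 = -3*x - 6/5*y - 3, LT = x.
f_2 = 4*y**3 + x**2 - 3*y**2 - 1, LT = y**3.

S(f_1,f_2): leading monomials are coprime, so the S-polynomial reduces to 0 (Buchberger's first criterion).
Every S-polynomial of the final basis reduces to 0, so we have a Gröbner basis.
Inter-reduce: drop elements whose leading term is divisible by another's, tail-reduce, and make monic.
Reduced Gröbner basis: {y**3 - 71/100*y**2 + 1/5*y, x + 2/5*y + 1}.

Buchberger on the second generating set:
h_1 = -28*y**3 - 7*x**2 + 21*y**2 - 24*x - 48/5*y - 17, LT = y**3.
h_2 = 36*x + 72/5*y + 36, LT = x.

S(h_1,h_2): leading monomials are coprime, so the S-polynomial reduces to 0 (Buchberger's first criterion).
Every S-polynomial of the final basis reduces to 0, so we have a Gröbner basis.
Inter-reduce: drop elements whose leading term is divisible by another's, tail-reduce, and make monic.
Reduced Gröbner basis: {y**3 - 71/100*y**2 + 1/5*y, x + 2/5*y + 1}.

The two bases agree; hence the ideals are identical.

Yes, the ideals are equal.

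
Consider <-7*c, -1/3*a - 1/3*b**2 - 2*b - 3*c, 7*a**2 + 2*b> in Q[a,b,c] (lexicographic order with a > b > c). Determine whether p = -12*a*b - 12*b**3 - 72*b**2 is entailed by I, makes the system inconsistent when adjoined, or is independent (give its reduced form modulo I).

-12*a*b - 12*b**3 - 72*b**2 lies in I (it reduces to 0).

First compute the reduced Gröbner basis of I by Buchberger's algorithm.
f_1 = -7*c, LT = c.
f_2 = -1/3*a - 1/3*b**2 - 2*b - 3*c, LT = a.
f_3 = 7*a**2 + 2*b, LT = a**2.

S(f_2,f_3): lcm = a**2. S = a*b**2 + 6*a*b + 9*a*c - 2/7*b.
  reduce S modulo (f_1, f_2, f_3):
  remainder -b**4 - 12*b**3 - 36*b**2 - 2/7*b ≠ 0; add h_4 = -b**4 - 12*b**3 - 36*b**2 - 2/7*b to the basis.

The other S-polynomials (S(f_1,f_2), S(f_1,f_3), S(f_1,h_4), S(f_2,h_4), S(f_3,h_4)) all reduce to 0 modulo the current basis, so we have a Gröbner basis.
Inter-reduce: drop elements whose leading term is divisible by another's, tail-reduce, and make monic.
Reduced Gröbner basis: {a + b**2 + 6*b, b**4 + 12*b**3 + 36*b**2 + 2/7*b, c}.
Label its elements g_1 = a + b**2 + 6*b, g_2 = b**4 + 12*b**3 + 36*b**2 + 2/7*b, g_3 = c.

Reduce p = -12*a*b - 12*b**3 - 72*b**2 modulo G:
  leading term a*b: subtract (-12*b)·g_1 from -12*a*b - 12*b**3 - 72*b**2 → 0
  normal form = 0.
Since the normal form is 0, p ∈ I.

The remainder on division by a Gröbner basis is unique — it is the normal form.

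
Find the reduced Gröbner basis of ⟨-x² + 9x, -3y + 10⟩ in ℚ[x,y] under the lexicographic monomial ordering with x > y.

G = {x² - 9x, y - 10/3}

f_1 = -x² + 9x, LT = x².
f_2 = -3y + 10, LT = y.

The S-polynomials (S(f_1,f_2)) all reduce to 0 modulo the current basis, so we have a Gröbner basis.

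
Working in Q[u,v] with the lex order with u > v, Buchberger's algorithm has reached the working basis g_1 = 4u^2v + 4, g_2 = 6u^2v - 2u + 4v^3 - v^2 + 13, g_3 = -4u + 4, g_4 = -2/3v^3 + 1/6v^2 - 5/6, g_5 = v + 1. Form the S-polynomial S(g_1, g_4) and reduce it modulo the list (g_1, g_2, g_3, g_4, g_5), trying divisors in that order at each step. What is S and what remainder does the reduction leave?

S(g_1, g_4) = 1/4u^2v^2 - 5/4u^2 + v^2; remainder on division = 0.

lcm(LM(g_1), LM(g_4)) = u^2v^3.
S = (lcm/LT(g_1))·g_1 − (lcm/LT(g_4))·g_4 = 1/4u^2v^2 - 5/4u^2 + v^2.
Reduce S modulo (g_1, g_2, g_3, g_4, g_5) in that order:
  leading term u^2v^2: subtract (1/16v)·g_1 from 1/4u^2v^2 - 5/4u^2 + v^2 → -5/4u^2 + v^2 - 1/4v
  leading term u^2: subtract (5/16u)·g_3 from -5/4u^2 + v^2 - 1/4v → -5/4u + v^2 - 1/4v
  leading term u: subtract (5/16)·g_3 from -5/4u + v^2 - 1/4v → v^2 - 1/4v - 5/4
  leading term v^2: subtract (v)·g_5 from v^2 - 1/4v - 5/4 → -5/4v - 5/4
  leading term v: subtract (-5/4)·g_5 from -5/4v - 5/4 → 0
The remainder is 0, so this S-polynomial contributes no new basis element.
An S-polynomial is built so that the two leading terms cancel; whether anything survives reduction is exactly the Gröbner-basis criterion.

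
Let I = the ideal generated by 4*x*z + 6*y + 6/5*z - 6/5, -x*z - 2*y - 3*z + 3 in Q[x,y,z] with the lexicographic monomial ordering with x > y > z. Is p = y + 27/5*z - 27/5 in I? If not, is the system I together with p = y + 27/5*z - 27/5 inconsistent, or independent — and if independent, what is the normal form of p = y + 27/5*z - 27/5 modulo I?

First compute the reduced Gröbner basis of I by Buchberger's algorithm.
f_1 = 4*x*z + 6*y + 6/5*z - 6/5, LT = x*z.
f_2 = -x*z - 2*y - 3*z + 3, LT = x*z.

S(f_1,f_2): lcm = x*z. S = -1/2*y - 27/10*z + 27/10.
  leading term y: no divisor's leading term divides it; move -1/2*y to the remainder.
  leading term z: no divisor's leading term divides it; move -27/10*z to the remainder.
  leading term 1: no divisor's leading term divides it; move 27/10 to the remainder.
  remainder -1/2*y - 27/10*z + 27/10 ≠ 0; add h_3 = -1/2*y - 27/10*z + 27/10 to the basis.

The other S-polynomials (S(f_1,h_3), S(f_2,h_3)) all reduce to 0 modulo the current basis, so we have a Gröbner basis.
Inter-reduce: drop elements whose leading term is divisible by another's, tail-reduce, and make monic.
Reduced Gröbner basis: {x*z - 39/5*z + 39/5, y + 27/5*z - 27/5}.
Label its elements g_1 = x*z - 39/5*z + 39/5, g_2 = y + 27/5*z - 27/5.

Reduce p = y + 27/5*z - 27/5 modulo G:
  leading term y: subtract (1)·g_2 from y + 27/5*z - 27/5 → 0
  normal form = 0.
Since the normal form is 0, p ∈ I.

The remainder on division by a Gröbner basis is unique — it is the normal form.

y + 27/5*z - 27/5 lies in I (it reduces to 0).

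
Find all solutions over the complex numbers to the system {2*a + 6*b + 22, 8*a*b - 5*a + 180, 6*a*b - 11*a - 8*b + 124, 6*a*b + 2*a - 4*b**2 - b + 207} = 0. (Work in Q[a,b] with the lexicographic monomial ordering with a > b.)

{(4, -5)}

Compute a lex Gröbner basis by Buchberger's algorithm.
f_1 = 2*a + 6*b + 22, LT = a.
f_2 = 8*a*b - 5*a + 180, LT = a*b.
f_3 = 6*a*b - 11*a - 8*b + 124, LT = a*b.
f_4 = 6*a*b + 2*a - 4*b**2 - b + 207, LT = a*b.

S(f_1,f_2): lcm = a*b. S = 5/8*a + 3*b**2 + 11*b - 45/2.
  leading term a: subtract (5/16)·f_1 from 5/8*a + 3*b**2 + 11*b - 45/2 → 3*b**2 + 73/8*b - 235/8
  leading term b**2: no divisor's leading term divides it; move 3*b**2 to the remainder.
  leading term b: no divisor's leading term divides it; move 73/8*b to the remainder.
  leading term 1: no divisor's leading term divides it; move -235/8 to the remainder.
  remainder 3*b**2 + 73/8*b - 235/8 ≠ 0; add h_5 = 3*b**2 + 73/8*b - 235/8 to the basis.

S(f_1,f_3): lcm = a*b. S = 11/6*a + 3*b**2 + 37/3*b - 62/3.
  leading term a: subtract (11/12)·f_1 from 11/6*a + 3*b**2 + 37/3*b - 62/3 → 3*b**2 + 41/6*b - 245/6
  leading term b**2: subtract (1)·h_5 from 3*b**2 + 41/6*b - 245/6 → -55/24*b - 275/24
  leading term b: no divisor's leading term divides it; move -55/24*b to the remainder.
  leading term 1: no divisor's leading term divides it; move -275/24 to the remainder.
  remainder -55/24*b - 275/24 ≠ 0; add h_6 = -55/24*b - 275/24 to the basis.

S(f_1,f_4): lcm = a*b. S = -1/3*a + 11/3*b**2 + 67/6*b - 69/2.
  leading term a: subtract (-1/6)·f_1 from -1/3*a + 11/3*b**2 + 67/6*b - 69/2 → 11/3*b**2 + 73/6*b - 185/6
  leading term b**2: subtract (11/9)·h_5 from 11/3*b**2 + 73/6*b - 185/6 → 73/72*b + 365/72
  leading term b: subtract (-73/165)·h_6 from 73/72*b + 365/72 → 0
  remainder 0.

S(f_2,f_3): lcm = a*b. S = 29/24*a + 4/3*b + 11/6.
  leading term a: subtract (29/48)·f_1 from 29/24*a + 4/3*b + 11/6 → -55/24*b - 275/24
  leading term b: subtract (1)·h_6 from -55/24*b - 275/24 → 0
  remainder 0.

S(f_2,f_4): lcm = a*b. S = -23/24*a + 2/3*b**2 + 1/6*b - 12.
  leading term a: subtract (-23/48)·f_1 from -23/24*a + 2/3*b**2 + 1/6*b - 12 → 2/3*b**2 + 73/24*b - 35/24
  leading term b**2: subtract (2/9)·h_5 from 2/3*b**2 + 73/24*b - 35/24 → 73/72*b + 365/72
  leading term b: subtract (-73/165)·h_6 from 73/72*b + 365/72 → 0
  remainder 0.

S(f_3,f_4): lcm = a*b. S = -13/6*a + 2/3*b**2 - 7/6*b - 83/6.
  leading term a: subtract (-13/12)·f_1 from -13/6*a + 2/3*b**2 - 7/6*b - 83/6 → 2/3*b**2 + 16/3*b + 10
  leading term b**2: subtract (2/9)·h_5 from 2/3*b**2 + 16/3*b + 10 → 119/36*b + 595/36
  leading term b: subtract (-238/165)·h_6 from 119/36*b + 595/36 → 0
  remainder 0.

S(f_1,h_5): leading monomials are coprime, so the S-polynomial reduces to 0 (Buchberger's first criterion).
S(f_2,h_5): lcm = a*b**2. S = -11/3*a*b + 235/24*a + 45/2*b.
  leading term a*b: subtract (-11/6*b)·f_1 from -11/3*a*b + 235/24*a + 45/2*b → 235/24*a + 11*b**2 + 377/6*b
  leading term a: subtract (235/48)·f_1 from 235/24*a + 11*b**2 + 377/6*b → 11*b**2 + 803/24*b - 2585/24
  leading term b**2: subtract (11/3)·h_5 from 11*b**2 + 803/24*b - 2585/24 → 0
  remainder 0.

S(f_3,h_5): lcm = a*b**2. S = -39/8*a*b + 235/24*a - 4/3*b**2 + 62/3*b.
  leading term a*b: subtract (-39/16*b)·f_1 from -39/8*a*b + 235/24*a - 4/3*b**2 + 62/3*b → 235/24*a + 319/24*b**2 + 1783/24*b
  leading term a: subtract (235/48)·f_1 from 235/24*a + 319/24*b**2 + 1783/24*b → 319/24*b**2 + 539/12*b - 2585/24
  leading term b**2: subtract (319/72)·h_5 from 319/24*b**2 + 539/12*b - 2585/24 → 2585/576*b + 12925/576
  leading term b: subtract (-47/24)·h_6 from 2585/576*b + 12925/576 → 0
  remainder 0.

S(f_4,h_5): lcm = a*b**2. S = -65/24*a*b + 235/24*a - 2/3*b**3 - 1/6*b**2 + 69/2*b.
  leading term a*b: subtract (-65/48*b)·f_1 from -65/24*a*b + 235/24*a - 2/3*b**3 - 1/6*b**2 + 69/2*b → 235/24*a - 2/3*b**3 + 191/24*b**2 + 1543/24*b
  leading term a: subtract (235/48)·f_1 from 235/24*a - 2/3*b**3 + 191/24*b**2 + 1543/24*b → -2/3*b**3 + 191/24*b**2 + 419/12*b - 2585/24
  leading term b**3: subtract (-2/9*b)·h_5 from -2/3*b**3 + 191/24*b**2 + 419/12*b - 2585/24 → 719/72*b**2 + 511/18*b - 2585/24
  leading term b**2: subtract (719/216)·h_5 from 719/72*b**2 + 511/18*b - 2585/24 → -3431/1728*b - 17155/1728
  leading term b: subtract (3431/3960)·h_6 from -3431/1728*b - 17155/1728 → 0
  remainder 0.

S(f_1,h_6): leading monomials are coprime, so the S-polynomial reduces to 0 (Buchberger's first criterion).
S(f_2,h_6): lcm = a*b. S = -45/8*a + 45/2.
  leading term a: subtract (-45/16)·f_1 from -45/8*a + 45/2 → 135/8*b + 675/8
  leading term b: subtract (-81/11)·h_6 from 135/8*b + 675/8 → 0
  remainder 0.

S(f_3,h_6): lcm = a*b. S = -41/6*a - 4/3*b + 62/3.
  leading term a: subtract (-41/12)·f_1 from -41/6*a - 4/3*b + 62/3 → 115/6*b + 575/6
  leading term b: subtract (-92/11)·h_6 from 115/6*b + 575/6 → 0
  remainder 0.

S(f_4,h_6): lcm = a*b. S = -14/3*a - 2/3*b**2 - 1/6*b + 69/2.
  leading term a: subtract (-7/3)·f_1 from -14/3*a - 2/3*b**2 - 1/6*b + 69/2 → -2/3*b**2 + 83/6*b + 515/6
  leading term b**2: subtract (-2/9)·h_5 from -2/3*b**2 + 83/6*b + 515/6 → 571/36*b + 2855/36
  leading term b: subtract (-1142/165)·h_6 from 571/36*b + 2855/36 → 0
  remainder 0.

S(h_5,h_6): lcm = b**2. S = -47/24*b - 235/24.
  leading term b: subtract (47/55)·h_6 from -47/24*b - 235/24 → 0
  remainder 0.

Every S-polynomial of the final basis reduces to 0, so we have a Gröbner basis.
Inter-reduce: drop elements whose leading term is divisible by another's, tail-reduce, and make monic.
Reduced Gröbner basis: {a - 4, b + 5}.

Since the basis is lex-ordered, b + 5 is univariate in b. Its roots are {-5}. Back-substituting each root into the other basis elements fixes the other coordinates.
  b = -5: the earlier basis element becomes a - 4 = 0, giving a = 4 — point (4, -5).
Substituting each solution back into the original system confirms all equations vanish.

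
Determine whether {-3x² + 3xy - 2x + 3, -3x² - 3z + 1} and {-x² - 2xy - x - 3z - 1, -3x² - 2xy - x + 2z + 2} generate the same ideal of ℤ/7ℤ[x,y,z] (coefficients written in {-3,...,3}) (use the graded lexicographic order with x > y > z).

Yes, the ideals are equal.

Since reduced Gröbner bases are canonical representatives of ideals under a given ordering, it suffices to compute and compare them.
Buchberger on the first generating set:
f_1 = -3x² + 3xy - 2x + 3, LT = x².
f_2 = -3x² - 3z + 1, LT = x².

S(f_1,f_2): lcm = x². S = -xy + 3x - z - 3.
  reduce S modulo (f_1, f_2):
  remainder -xy + 3x - z - 3 ≠ 0; add g_3 = -xy + 3x - z - 3 to the basis.

S(f_1,g_3): lcm = x²y. S = -xy² + 3x² + 3xy - xz - 3x - y.
  reduce S modulo (f_1, f_2, g_3):
  remainder -xz + yz - 3x + 2y - 3z + 1 ≠ 0; add g_4 = -xz + yz - 3x + 2y - 3z + 1 to the basis.

S(g_3,g_4): lcm = xyz. S = y²z - 3xy - 3xz + 2y² - 3yz + z² + y + 3z.
  reduce S modulo (f_1, f_2, g_3, g_4):
  remainder y²z + 2y² + yz + z² + 2y + z - 1 ≠ 0; add g_5 = y²z + 2y² + yz + z² + 2y + z - 1 to the basis.

The other S-polynomials (S(f_2,g_3), S(f_1,g_4), S(f_2,g_4), S(f_1,g_5), S(f_2,g_5), S(g_3,g_5), S(g_4,g_5)) all reduce to 0 modulo the current basis, so we have a Gröbner basis.
Inter-reduce: drop elements whose leading term is divisible by another's, tail-reduce, and make monic.
Reduced Gröbner basis: {y²z + 2y² + yz + z² + 2y + z - 1, x² + z + 2, xy - 3x + z + 3, xz - yz + 3x - 2y + 3z - 1}.

Buchberger on the second generating set:
h_1 = -x² - 2xy - x - 3z - 1, LT = x².
h_2 = -3x² - 2xy - x + 2z + 2, LT = x².

S(h_1,h_2): lcm = x². S = -xy + 3x - z - 3.
  reduce S modulo (h_1, h_2):
  remainder -xy + 3x - z - 3 ≠ 0; add k_3 = -xy + 3x - z - 3 to the basis.

S(h_1,k_3): lcm = x²y. S = 2xy² + 3x² + xy - xz + 3yz - 3x + y.
  reduce S modulo (h_1, h_2, k_3):
  remainder -xz + yz - 3x + 2y - 3z + 1 ≠ 0; add k_4 = -xz + yz - 3x + 2y - 3z + 1 to the basis.

S(k_3,k_4): lcm = xyz. S = y²z - 3xy - 3xz + 2y² - 3yz + z² + y + 3z.
  reduce S modulo (h_1, h_2, k_3, k_4):
  remainder y²z + 2y² + yz + z² + 2y + z - 1 ≠ 0; add k_5 = y²z + 2y² + yz + z² + 2y + z - 1 to the basis.

The other S-polynomials (S(h_2,k_3), S(h_1,k_4), S(h_2,k_4), S(h_1,k_5), S(h_2,k_5), S(k_3,k_5), S(k_4,k_5)) all reduce to 0 modulo the current basis, so we have a Gröbner basis.
Inter-reduce: drop elements whose leading term is divisible by another's, tail-reduce, and make monic.
Reduced Gröbner basis: {y²z + 2y² + yz + z² + 2y + z - 1, x² + z + 2, xy - 3x + z + 3, xz - yz + 3x - 2y + 3z - 1}.

Same reduced basis, so the two generating sets span the same ideal.
The same test decides containment: I ⊆ J iff every generator of I reduces to 0 modulo a Gröbner basis of J.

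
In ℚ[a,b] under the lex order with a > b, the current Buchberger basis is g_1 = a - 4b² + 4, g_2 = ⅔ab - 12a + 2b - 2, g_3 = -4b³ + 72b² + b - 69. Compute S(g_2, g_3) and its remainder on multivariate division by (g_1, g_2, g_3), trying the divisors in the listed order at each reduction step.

S(g_2, g_3) = ¼ab - 69/4a + 3b³ - 3b²; remainder on division = 0.

lcm(LM(g_2), LM(g_3)) = ab³.
S = (lcm/LT(g_2))·g_2 − (lcm/LT(g_3))·g_3 = ¼ab - 69/4a + 3b³ - 3b².
Reduce S modulo (g_1, g_2, g_3) in that order:
  leading term ab: subtract (¼b)·g_1 from ¼ab - 69/4a + 3b³ - 3b² → -69/4a + 4b³ - 3b² - b
  leading term a: subtract (-69/4)·g_1 from -69/4a + 4b³ - 3b² - b → 4b³ - 72b² - b + 69
  leading term b³: subtract (-1)·g_3 from 4b³ - 72b² - b + 69 → 0
The remainder is 0, so this S-polynomial contributes no new basis element.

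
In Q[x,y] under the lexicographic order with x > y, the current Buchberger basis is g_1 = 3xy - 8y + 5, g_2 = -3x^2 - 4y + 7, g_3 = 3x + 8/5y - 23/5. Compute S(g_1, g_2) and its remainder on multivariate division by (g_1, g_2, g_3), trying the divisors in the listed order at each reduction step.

S(g_1, g_2) = -8/3xy + 5/3x - 4/3y^2 + 7/3y; remainder on division = -4/3y^2 - 17/3y + 7.

lcm(LM(g_1), LM(g_2)) = x^2y.
S = (lcm/LT(g_1))·g_1 − (lcm/LT(g_2))·g_2 = -8/3xy + 5/3x - 4/3y^2 + 7/3y.
Reduce S modulo (g_1, g_2, g_3) in that order:
  leading term xy: subtract (-8/9)·g_1 from -8/3xy + 5/3x - 4/3y^2 + 7/3y → 5/3x - 4/3y^2 - 43/9y + 40/9
  leading term x: subtract (5/9)·g_3 from 5/3x - 4/3y^2 - 43/9y + 40/9 → -4/3y^2 - 17/3y + 7
  leading term y^2: no divisor's leading term divides it; move -4/3y^2 to the remainder.
  leading term y: no divisor's leading term divides it; move -17/3y to the remainder.
  leading term 1: no divisor's leading term divides it; move 7 to the remainder.
The remainder -4/3y^2 - 17/3y + 7 is nonzero, so it would be added as the next basis element.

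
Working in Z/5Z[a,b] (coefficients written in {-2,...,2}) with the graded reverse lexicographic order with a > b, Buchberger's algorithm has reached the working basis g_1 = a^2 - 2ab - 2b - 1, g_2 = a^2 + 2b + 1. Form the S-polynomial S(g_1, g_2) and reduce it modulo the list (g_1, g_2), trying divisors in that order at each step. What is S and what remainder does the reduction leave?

lcm(LM(g_1), LM(g_2)) = a^2.
S = (lcm/LT(g_1))·g_1 − (lcm/LT(g_2))·g_2 = -2ab + b - 2.
Reduce S modulo (g_1, g_2) in that order:
  leading term ab: no divisor's leading term divides it; move -2ab to the remainder.
  leading term b: no divisor's leading term divides it; move b to the remainder.
  leading term 1: no divisor's leading term divides it; move -2 to the remainder.
The remainder -2ab + b - 2 is nonzero, so it would be added as the next basis element.

S(g_1, g_2) = -2ab + b - 2; remainder on division = -2ab + b - 2.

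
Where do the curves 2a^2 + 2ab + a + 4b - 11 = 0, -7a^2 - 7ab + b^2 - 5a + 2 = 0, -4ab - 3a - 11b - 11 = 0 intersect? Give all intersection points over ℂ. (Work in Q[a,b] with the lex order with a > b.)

{(-3, 2)}

Compute a lex Gröbner basis by Buchberger's algorithm.
f_1 = 2a^2 + 2ab + a + 4b - 11, LT = a^2.
f_2 = -7a^2 - 7ab - 5a + b^2 + 2, LT = a^2.
f_3 = -4ab - 3a - 11b - 11, LT = ab.

S(f_1,f_2): lcm = a^2. S = -3/14a + 1/7b^2 + 2b - 73/14.
  leading term a: no divisor's leading term divides it; move -3/14a to the remainder.
  leading term b^2: no divisor's leading term divides it; move 1/7b^2 to the remainder.
  leading term b: no divisor's leading term divides it; move 2b to the remainder.
  leading term 1: no divisor's leading term divides it; move -73/14 to the remainder.
  remainder -3/14a + 1/7b^2 + 2b - 73/14 ≠ 0; add h_4 = -3/14a + 1/7b^2 + 2b - 73/14 to the basis.

S(f_1,f_3): lcm = a^2b. S = -3/4a^2 + ab^2 - 9/4ab - 11/4a + 2b^2 - 11/2b.
  leading term a^2: subtract (-3/8)·f_1 from -3/4a^2 + ab^2 - 9/4ab - 11/4a + 2b^2 - 11/2b → ab^2 - 3/2ab - 19/8a + 2b^2 - 4b - 33/8
  leading term ab^2: subtract (-1/4b)·f_3 from ab^2 - 3/2ab - 19/8a + 2b^2 - 4b - 33/8 → -9/4ab - 19/8a - 3/4b^2 - 27/4b - 33/8
  leading term ab: subtract (9/16)·f_3 from -9/4ab - 19/8a - 3/4b^2 - 27/4b - 33/8 → -11/16a - 3/4b^2 - 9/16b + 33/16
  leading term a: subtract (77/24)·h_4 from -11/16a - 3/4b^2 - 9/16b + 33/16 → -29/24b^2 - 335/48b + 451/24
  leading term b^2: no divisor's leading term divides it; move -29/24b^2 to the remainder.
  leading term b: no divisor's leading term divides it; move -335/48b to the remainder.
  leading term 1: no divisor's leading term divides it; move 451/24 to the remainder.
  remainder -29/24b^2 - 335/48b + 451/24 ≠ 0; add h_5 = -29/24b^2 - 335/48b + 451/24 to the basis.

S(f_2,f_3): lcm = a^2b. S = -3/4a^2 + ab^2 - 57/28ab - 11/4a - 1/7b^3 - 2/7b.
  leading term a^2: subtract (-3/8)·f_1 from -3/4a^2 + ab^2 - 57/28ab - 11/4a - 1/7b^3 - 2/7b → ab^2 - 9/7ab - 19/8a - 1/7b^3 + 17/14b - 33/8
  leading term ab^2: subtract (-1/4b)·f_3 from ab^2 - 9/7ab - 19/8a - 1/7b^3 + 17/14b - 33/8 → -57/28ab - 19/8a - 1/7b^3 - 11/4b^2 - 43/28b - 33/8
  leading term ab: subtract (57/112)·f_3 from -57/28ab - 19/8a - 1/7b^3 - 11/4b^2 - 43/28b - 33/8 → -95/112a - 1/7b^3 - 11/4b^2 + 65/16b + 165/112
  leading term a: subtract (95/24)·h_4 from -95/112a - 1/7b^3 - 11/4b^2 + 65/16b + 165/112 → -1/7b^3 - 557/168b^2 - 185/48b + 3715/168
  leading term b^3: subtract (24/203b)·h_5 from -1/7b^3 - 557/168b^2 - 185/48b + 3715/168 → -12133/4872b^2 - 59203/9744b + 3715/168
  leading term b^2: subtract (12133/5887)·h_5 from -12133/4872b^2 - 59203/9744b + 3715/168 → 195639/23548b - 195639/11774
  leading term b: no divisor's leading term divides it; move 195639/23548b to the remainder.
  leading term 1: no divisor's leading term divides it; move -195639/11774 to the remainder.
  remainder 195639/23548b - 195639/11774 ≠ 0; add h_6 = 195639/23548b - 195639/11774 to the basis.

The other S-polynomials (S(f_1,h_4), S(f_2,h_4), S(f_3,h_4), S(f_1,h_5), S(f_2,h_5), S(f_3,h_5), S(h_4,h_5), S(f_1,h_6), S(f_2,h_6), S(f_3,h_6), S(h_4,h_6), S(h_5,h_6)) all reduce to 0 modulo the current basis, so we have a Gröbner basis.
Inter-reduce: drop elements whose leading term is divisible by another's, tail-reduce, and make monic.
Reduced Gröbner basis: {a + 3, b - 2}.

A lex Gröbner basis eliminates variables successively. Here b - 2 depends only on b, with roots {2}; lifting each root through the earlier basis elements recovers the full solutions.
  b = 2: the earlier basis element becomes a + 3 = 0, giving a = -3 — point (-3, 2).
Each listed point satisfies every original equation (direct substitution).
Zero-dimensionality of the ideal guarantees finitely many solutions over ℂ.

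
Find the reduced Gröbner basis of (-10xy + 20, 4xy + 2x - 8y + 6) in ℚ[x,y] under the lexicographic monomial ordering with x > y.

The reduced Gröbner basis is the canonical form of the ideal for this ordering.

f_1 = -10xy + 20, LT = xy.
f_2 = 4xy + 2x - 8y + 6, LT = xy.

S(f_1,f_2): lcm = xy. S = -½x + 2y - 7/2.
  leading term x: no divisor's leading term divides it; move -½x to the remainder.
  leading term y: no divisor's leading term divides it; move 2y to the remainder.
  leading term 1: no divisor's leading term divides it; move -7/2 to the remainder.
  remainder -½x + 2y - 7/2 ≠ 0; add g_3 = -½x + 2y - 7/2 to the basis.

S(f_1,g_3): lcm = xy. S = 4y² - 7y - 2.
  leading term y²: no divisor's leading term divides it; move 4y² to the remainder.
  leading term y: no divisor's leading term divides it; move -7y to the remainder.
  leading term 1: no divisor's leading term divides it; move -2 to the remainder.
  remainder 4y² - 7y - 2 ≠ 0; add g_4 = 4y² - 7y - 2 to the basis.

The other S-polynomials (S(f_2,g_3), S(f_1,g_4), S(f_2,g_4), S(g_3,g_4)) all reduce to 0 modulo the current basis, so we have a Gröbner basis.
Inter-reduce: drop elements whose leading term is divisible by another's, tail-reduce, and make monic.

G = {x - 4y + 7, y² - 7/4y - ½}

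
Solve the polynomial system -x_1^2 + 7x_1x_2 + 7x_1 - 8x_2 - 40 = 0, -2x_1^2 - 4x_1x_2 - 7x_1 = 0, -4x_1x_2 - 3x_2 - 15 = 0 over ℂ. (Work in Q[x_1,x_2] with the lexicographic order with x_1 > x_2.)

{(0, -5)}

Compute a lex Gröbner basis by Buchberger's algorithm.
f_1 = -x_1^2 + 7x_1x_2 + 7x_1 - 8x_2 - 40, LT = x_1^2.
f_2 = -2x_1^2 - 4x_1x_2 - 7x_1, LT = x_1^2.
f_3 = -4x_1x_2 - 3x_2 - 15, LT = x_1x_2.

S(f_1,f_2): lcm = x_1^2. S = -9x_1x_2 - 21/2x_1 + 8x_2 + 40.
  reduce S modulo (f_1, f_2, f_3):
  remainder -21/2x_1 + 59/4x_2 + 295/4 ≠ 0; add h_4 = -21/2x_1 + 59/4x_2 + 295/4 to the basis.

S(f_1,f_3): lcm = x_1^2x_2. S = -7x_1x_2^2 - 31/4x_1x_2 - 15/4x_1 + 8x_2^2 + 40x_2.
  reduce S modulo (f_1, f_2, f_3, h_4):
  remainder 53/4x_2^2 + 7481/112x_2 + 305/112 ≠ 0; add h_5 = 53/4x_2^2 + 7481/112x_2 + 305/112 to the basis.

S(f_2,f_3): lcm = x_1^2x_2. S = 2x_1x_2^2 + 11/4x_1x_2 - 15/4x_1.
  reduce S modulo (f_1, f_2, f_3, h_4, h_5):
  remainder -43147/5936x_2 - 215735/5936 ≠ 0; add h_6 = -43147/5936x_2 - 215735/5936 to the basis.

The other S-polynomials (S(f_1,h_4), S(f_2,h_4), S(f_3,h_4), S(f_1,h_5), S(f_2,h_5), S(f_3,h_5), S(h_4,h_5), S(f_1,h_6), S(f_2,h_6), S(f_3,h_6), S(h_4,h_6), S(h_5,h_6)) all reduce to 0 modulo the current basis, so we have a Gröbner basis.
Inter-reduce: drop elements whose leading term is divisible by another's, tail-reduce, and make monic.
Reduced Gröbner basis: {x_1, x_2 + 5}.

A lex Gröbner basis eliminates variables successively. Here x_2 + 5 depends only on x_2, with roots {-5}; lifting each root through the earlier basis elements recovers the full solutions.
  x_2 = -5: the earlier basis element becomes x_1 = 0, giving x_1 = 0 — point (0, -5).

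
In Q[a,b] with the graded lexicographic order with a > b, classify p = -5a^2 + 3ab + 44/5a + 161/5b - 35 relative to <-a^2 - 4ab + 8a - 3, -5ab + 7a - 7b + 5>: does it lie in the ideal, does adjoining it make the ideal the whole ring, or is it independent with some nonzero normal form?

Adjoining -5a^2 + 3ab + 44/5a + 161/5b - 35 makes the ideal the whole ring: the system is inconsistent.

First compute the reduced Gröbner basis of I by Buchberger's algorithm.
f_1 = -a^2 - 4ab + 8a - 3, LT = a^2.
f_2 = -5ab + 7a - 7b + 5, LT = ab.

S(f_1,f_2): lcm = a^2b. S = 4ab^2 + 7/5a^2 - 47/5ab + a + 3b.
  leading term ab^2: subtract (-4/5b)·f_2 from 4ab^2 + 7/5a^2 - 47/5ab + a + 3b → 7/5a^2 - 19/5ab - 28/5b^2 + a + 7b
  leading term a^2: subtract (-7/5)·f_1 from 7/5a^2 - 19/5ab - 28/5b^2 + a + 7b → -47/5ab - 28/5b^2 + 61/5a + 7b - 21/5
  leading term ab: subtract (47/25)·f_2 from -47/5ab - 28/5b^2 + 61/5a + 7b - 21/5 → -28/5b^2 - 24/25a + 504/25b - 68/5
  leading term b^2: no divisor's leading term divides it; move -28/5b^2 to the remainder.
  leading term a: no divisor's leading term divides it; move -24/25a to the remainder.
  leading term b: no divisor's leading term divides it; move 504/25b to the remainder.
  leading term 1: no divisor's leading term divides it; move -68/5 to the remainder.
  remainder -28/5b^2 - 24/25a + 504/25b - 68/5 ≠ 0; add h_3 = -28/5b^2 - 24/25a + 504/25b - 68/5 to the basis.

The other S-polynomials (S(f_1,h_3), S(f_2,h_3)) all reduce to 0 modulo the current basis, so we have a Gröbner basis.
Inter-reduce: drop elements whose leading term is divisible by another's, tail-reduce, and make monic.
Reduced Gröbner basis: {a^2 - 12/5a - 28/5b + 7, ab - 7/5a + 7/5b - 1, b^2 + 6/35a - 18/5b + 17/7}.
Label its elements g_1 = a^2 - 12/5a - 28/5b + 7, g_2 = ab - 7/5a + 7/5b - 1, g_3 = b^2 + 6/35a - 18/5b + 17/7.

Reduce p = -5a^2 + 3ab + 44/5a + 161/5b - 35 modulo G:
  leading term a^2: subtract (-5)·g_1 from -5a^2 + 3ab + 44/5a + 161/5b - 35 → 3ab - 16/5a + 21/5b
  leading term ab: subtract (3)·g_2 from 3ab - 16/5a + 21/5b → a + 3
  leading term a: no divisor's leading term divides it; move a to the remainder.
  leading term 1: no divisor's leading term divides it; move 3 to the remainder.
  normal form = a + 3.
The normal form is nonzero, so p ∉ I. Since p minus its normal form lies in I, I + (p) = I + (r) where r = a + 3; decide whether this ideal is the whole ring.
Run Buchberger on G together with r (pairs among the g_i already reduce to 0 since G is a Gröbner basis):
g_1 = a^2 - 12/5a - 28/5b + 7, LT = a^2.
g_2 = ab - 7/5a + 7/5b - 1, LT = ab.
g_3 = b^2 + 6/35a - 18/5b + 17/7, LT = b^2.
r = a + 3, LT = a.

S(g_1,r): lcm = a^2. S = -27/5a - 28/5b + 7.
  leading term a: subtract (-27/5)·r from -27/5a - 28/5b + 7 → -28/5b + 116/5
  leading term b: no divisor's leading term divides it; move -28/5b to the remainder.
  leading term 1: no divisor's leading term divides it; move 116/5 to the remainder.
  remainder -28/5b + 116/5 ≠ 0; add m_5 = -28/5b + 116/5 to the basis.

S(g_2,r): lcm = ab. S = -7/5a - 8/5b - 1.
  leading term a: subtract (-7/5)·r from -7/5a - 8/5b - 1 → -8/5b + 16/5
  leading term b: subtract (2/7)·m_5 from -8/5b + 16/5 → -24/7
  leading term 1: no divisor's leading term divides it; move -24/7 to the remainder.
  remainder -24/7 ≠ 0; add m_6 = -24/7 to the basis.

The other S-polynomials (S(g_1,g_2), S(g_1,g_3), S(g_2,g_3), S(g_3,r), S(g_1,m_5), S(g_2,m_5), S(g_3,m_5), S(r,m_5), S(g_1,m_6), S(g_2,m_6), S(g_3,m_6), S(r,m_6), S(m_5,m_6)) all reduce to 0 modulo the current basis, so we have a Gröbner basis.
Inter-reduce: drop elements whose leading term is divisible by another's, tail-reduce, and make monic.
Reduced Gröbner basis: {1}.
The reduced Gröbner basis of I + (p) is {1}: the ideal is the whole ring, so the enlarged system has no common solution — adjoining p is inconsistent.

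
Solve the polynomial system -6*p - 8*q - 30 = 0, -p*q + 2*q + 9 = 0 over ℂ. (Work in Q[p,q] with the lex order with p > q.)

{(-1, -3), (-2, -9/4)}

Compute a lex Gröbner basis by Buchberger's algorithm.
f_1 = -6*p - 8*q - 30, LT = p.
f_2 = -p*q + 2*q + 9, LT = p*q.

S(f_1,f_2): lcm = p*q. S = 4/3*q**2 + 7*q + 9.
  leading term q**2: no divisor's leading term divides it; move 4/3*q**2 to the remainder.
  leading term q: no divisor's leading term divides it; move 7*q to the remainder.
  leading term 1: no divisor's leading term divides it; move 9 to the remainder.
  remainder 4/3*q**2 + 7*q + 9 ≠ 0; add h_3 = 4/3*q**2 + 7*q + 9 to the basis.

The other S-polynomials (S(f_1,h_3), S(f_2,h_3)) all reduce to 0 modulo the current basis, so we have a Gröbner basis.
Inter-reduce: drop elements whose leading term is divisible by another's, tail-reduce, and make monic.
Reduced Gröbner basis: {p + 4/3*q + 5, q**2 + 21/4*q + 27/4}.

A lex Gröbner basis eliminates variables successively. Here q**2 + 21/4*q + 27/4 depends only on q, with roots {-3, -9/4}; lifting each root through the earlier basis elements recovers the full solutions.
  q = -3: the earlier basis element becomes p + 1 = 0, giving p = -1 — point (-1, -3).
  q = -9/4: the earlier basis element becomes p + 2 = 0, giving p = -2 — point (-2, -9/4).
Check: every point annihilates each of the original generators.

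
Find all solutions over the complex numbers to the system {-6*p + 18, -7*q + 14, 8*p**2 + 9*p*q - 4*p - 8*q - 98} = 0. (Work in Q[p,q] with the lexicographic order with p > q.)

{(3, 2)}

Compute a lex Gröbner basis by Buchberger's algorithm.
f_1 = -6*p + 18, LT = p.
f_2 = -7*q + 14, LT = q.
f_3 = 8*p**2 + 9*p*q - 4*p - 8*q - 98, LT = p**2.

The S-polynomials (S(f_1,f_2), S(f_1,f_3), S(f_2,f_3)) all reduce to 0 modulo the current basis, so we have a Gröbner basis.
Inter-reduce: drop elements whose leading term is divisible by another's, tail-reduce, and make monic.
Reduced Gröbner basis: {p - 3, q - 2}.

From the last basis element, q - 2 = 0, so q takes values in {2}. Each choice, substituted upward through the basis, yields the corresponding point(s) of the solution set.
  q = 2: the earlier basis element becomes p - 3 = 0, giving p = 3 — point (3, 2).
Each listed point satisfies every original equation (direct substitution).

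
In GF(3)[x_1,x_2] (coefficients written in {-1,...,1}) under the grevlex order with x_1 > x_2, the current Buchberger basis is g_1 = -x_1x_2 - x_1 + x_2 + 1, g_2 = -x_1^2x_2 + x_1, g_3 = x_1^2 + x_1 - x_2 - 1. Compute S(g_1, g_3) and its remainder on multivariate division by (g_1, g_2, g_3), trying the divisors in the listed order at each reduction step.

S(g_1, g_3) = x_1^2 + x_1x_2 + x_2^2 - x_1 + x_2; remainder on division = x_2^2 - 1.

lcm(LM(g_1), LM(g_3)) = x_1^2x_2.
S = (lcm/LT(g_1))·g_1 − (lcm/LT(g_3))·g_3 = x_1^2 + x_1x_2 + x_2^2 - x_1 + x_2.
Reduce S modulo (g_1, g_2, g_3) in that order:
  leading term x_1^2: subtract (1)·g_3 from x_1^2 + x_1x_2 + x_2^2 - x_1 + x_2 → x_1x_2 + x_2^2 + x_1 - x_2 + 1
  leading term x_1x_2: subtract (-1)·g_1 from x_1x_2 + x_2^2 + x_1 - x_2 + 1 → x_2^2 - 1
  leading term x_2^2: no divisor's leading term divides it; move x_2^2 to the remainder.
  leading term 1: no divisor's leading term divides it; move -1 to the remainder.
The remainder x_2^2 - 1 is nonzero, so it would be added as the next basis element.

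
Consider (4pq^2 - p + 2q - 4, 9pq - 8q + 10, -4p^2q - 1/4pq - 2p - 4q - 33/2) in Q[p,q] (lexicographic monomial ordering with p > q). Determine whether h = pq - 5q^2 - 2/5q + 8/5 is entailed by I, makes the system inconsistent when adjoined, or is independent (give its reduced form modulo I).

Adjoining pq - 5q^2 - 2/5q + 8/5 makes the ideal the whole ring: the system is inconsistent.

First compute the reduced Gröbner basis of I by Buchberger's algorithm.
f_1 = 4pq^2 - p + 2q - 4, LT = pq^2.
f_2 = 9pq - 8q + 10, LT = pq.
f_3 = -4p^2q - 1/4pq - 2p - 4q - 33/2, LT = p^2q.

S(f_1,f_2): lcm = pq^2. S = -1/4p + 8/9q^2 - 11/18q - 1.
  reduce S modulo (f_1, f_2, f_3):
  remainder -1/4p + 8/9q^2 - 11/18q - 1 ≠ 0; add k_4 = -1/4p + 8/9q^2 - 11/18q - 1 to the basis.

S(f_1,f_3): lcm = p^2q^2. S = -1/4p^2 - 1/16pq^2 - p - q^2 - 33/8q.
  reduce S modulo (f_1, f_2, f_3, k_4):
  remainder -299/162q^2 - 409/162q - 55/81 ≠ 0; add k_5 = -299/162q^2 - 409/162q - 55/81 to the basis.

S(f_2,f_3): lcm = p^2q. S = -137/144pq + 11/18p - q - 33/8.
  reduce S modulo (f_1, f_2, f_3, k_4, k_5):
  remainder -101909/16146q - 101909/16146 ≠ 0; add k_6 = -101909/16146q - 101909/16146 to the basis.

The other S-polynomials (S(f_1,k_4), S(f_2,k_4), S(f_3,k_4), S(f_1,k_5), S(f_2,k_5), S(f_3,k_5), S(k_4,k_5), S(f_1,k_6), S(f_2,k_6), S(f_3,k_6), S(k_4,k_6), S(k_5,k_6)) all reduce to 0 modulo the current basis, so we have a Gröbner basis.
Inter-reduce: drop elements whose leading term is divisible by another's, tail-reduce, and make monic.
Reduced Gröbner basis: {p - 2, q + 1}.
Label its elements g_1 = p - 2, g_2 = q + 1.

Reduce h = pq - 5q^2 - 2/5q + 8/5 modulo G:
  leading term pq: subtract (q)·g_1 from pq - 5q^2 - 2/5q + 8/5 → -5q^2 + 8/5q + 8/5
  leading term q^2: subtract (-5q)·g_2 from -5q^2 + 8/5q + 8/5 → 33/5q + 8/5
  leading term q: subtract (33/5)·g_2 from 33/5q + 8/5 → -5
  leading term 1: no divisor's leading term divides it; move -5 to the remainder.
  normal form = -5.
The normal form is nonzero, so h ∉ I. Since h minus its normal form lies in I, I + (h) = I + (r) where r = -5; decide whether this ideal is the whole ring.
Here r = -5 is a nonzero constant, hence a unit: 1 ∈ I + (h), the Gröbner basis of I + (h) is {1}, and the enlarged system has no common solution — adjoining h is inconsistent.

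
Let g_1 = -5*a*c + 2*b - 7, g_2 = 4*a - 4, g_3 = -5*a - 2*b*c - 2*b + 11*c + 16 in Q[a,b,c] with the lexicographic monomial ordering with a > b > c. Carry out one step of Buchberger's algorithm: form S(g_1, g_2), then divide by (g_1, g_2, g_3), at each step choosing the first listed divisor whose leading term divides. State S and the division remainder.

lcm(LM(g_1), LM(g_2)) = a*c.
S = (lcm/LT(g_1))·g_1 − (lcm/LT(g_2))·g_2 = -2/5*b + c + 7/5.
Reduce S modulo (g_1, g_2, g_3) in that order:
  leading term b: no divisor's leading term divides it; move -2/5*b to the remainder.
  leading term c: no divisor's leading term divides it; move c to the remainder.
  leading term 1: no divisor's leading term divides it; move 7/5 to the remainder.
The remainder -2/5*b + c + 7/5 is nonzero, so it would be added as the next basis element.

S(g_1, g_2) = -2/5*b + c + 7/5; remainder on division = -2/5*b + c + 7/5.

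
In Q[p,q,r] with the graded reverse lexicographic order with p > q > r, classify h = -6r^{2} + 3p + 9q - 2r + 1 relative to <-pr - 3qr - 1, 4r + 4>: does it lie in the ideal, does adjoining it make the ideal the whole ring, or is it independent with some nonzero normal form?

-6r^{2} + 3p + 9q - 2r + 1 lies in I (it reduces to 0).

First compute the reduced Gröbner basis of I by Buchberger's algorithm.
f_1 = -pr - 3qr - 1, LT = pr.
f_2 = 4r + 4, LT = r.

S(f_1,f_2): lcm = pr. S = 3qr - p + 1.
  leading term qr: subtract (\tfrac{3}{4}q)·f_2 from 3qr - p + 1 → -p - 3q + 1
  leading term p: no divisor's leading term divides it; move -p to the remainder.
  leading term q: no divisor's leading term divides it; move -3q to the remainder.
  leading term 1: no divisor's leading term divides it; move 1 to the remainder.
  remainder -p - 3q + 1 ≠ 0; add k_3 = -p - 3q + 1 to the basis.

The other S-polynomials (S(f_1,k_3), S(f_2,k_3)) all reduce to 0 modulo the current basis, so we have a Gröbner basis.
Inter-reduce: drop elements whose leading term is divisible by another's, tail-reduce, and make monic.
Reduced Gröbner basis: {p + 3q - 1, r + 1}.
Label its elements g_1 = p + 3q - 1, g_2 = r + 1.

Reduce h = -6r^{2} + 3p + 9q - 2r + 1 modulo G:
  leading term r^{2}: subtract (-6r)·g_2 from -6r^{2} + 3p + 9q - 2r + 1 → 3p + 9q + 4r + 1
  leading term p: subtract (3)·g_1 from 3p + 9q + 4r + 1 → 4r + 4
  leading term r: subtract (4)·g_2 from 4r + 4 → 0
  normal form = 0.
Since the normal form is 0, h ∈ I.

The remainder on division by a Gröbner basis is unique — it is the normal form.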